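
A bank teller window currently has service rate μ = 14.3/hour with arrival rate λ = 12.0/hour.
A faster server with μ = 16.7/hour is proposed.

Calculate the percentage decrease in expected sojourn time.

System 1: ρ₁ = 12.0/14.3 = 0.8392, W₁ = 1/(14.3-12.0) = 0.4348
System 2: ρ₂ = 12.0/16.7 = 0.7186, W₂ = 1/(16.7-12.0) = 0.2128
Improvement: (W₁-W₂)/W₁ = (0.4348-0.2128)/0.4348 = 51.06%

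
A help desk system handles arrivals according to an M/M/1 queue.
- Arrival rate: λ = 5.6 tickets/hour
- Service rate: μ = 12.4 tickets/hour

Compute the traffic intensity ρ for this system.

Server utilization: ρ = λ/μ
ρ = 5.6/12.4 = 0.4516
The server is busy 45.16% of the time.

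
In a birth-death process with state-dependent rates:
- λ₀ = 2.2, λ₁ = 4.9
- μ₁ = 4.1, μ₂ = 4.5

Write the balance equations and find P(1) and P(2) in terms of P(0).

Balance equations:
State 0: λ₀P₀ = μ₁P₁ → P₁ = (λ₀/μ₁)P₀ = (2.2/4.1)P₀ = 0.5366P₀
State 1: P₂ = (λ₀λ₁)/(μ₁μ₂)P₀ = (2.2×4.9)/(4.1×4.5)P₀ = 0.5843P₀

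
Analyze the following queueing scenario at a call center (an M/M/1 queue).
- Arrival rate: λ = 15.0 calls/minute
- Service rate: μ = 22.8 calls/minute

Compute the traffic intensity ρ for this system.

Server utilization: ρ = λ/μ
ρ = 15.0/22.8 = 0.6579
The server is busy 65.79% of the time.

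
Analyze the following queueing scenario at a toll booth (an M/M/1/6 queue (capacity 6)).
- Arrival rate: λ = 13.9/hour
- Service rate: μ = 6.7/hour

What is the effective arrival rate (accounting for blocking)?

ρ = λ/μ = 13.9/6.7 = 2.0746
P₀ = (1-ρ)/(1-ρ^(K+1)) = (1-2.0746)/(1-2.0746^7) = -1.0746/-164.4019 = 0.006536
P_K = P₀×ρ^K = 0.006536 × 2.0746^6 = 0.006536 × 79.7272 = 0.5211
λ_eff = λ(1-P_K) = 13.9 × (1 - 0.52114) = 13.9 × 0.47886 = 6.6562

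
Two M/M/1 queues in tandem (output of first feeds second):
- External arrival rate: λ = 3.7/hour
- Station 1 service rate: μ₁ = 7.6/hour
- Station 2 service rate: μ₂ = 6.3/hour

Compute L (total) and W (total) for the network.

By Jackson's theorem, each station behaves as independent M/M/1.
Station 1: ρ₁ = 3.7/7.6 = 0.4868, L₁ = ρ₁/(1-ρ₁) = λ/(μ₁-λ) = 3.7/3.90 = 0.9487
Station 2: ρ₂ = 3.7/6.3 = 0.5873, L₂ = ρ₂/(1-ρ₂) = λ/(μ₂-λ) = 3.7/2.60 = 1.4231
Total: L = L₁ + L₂ = 0.9487 + 1.4231 = 2.3718
W = L/λ = 2.3718/3.7 = 0.6410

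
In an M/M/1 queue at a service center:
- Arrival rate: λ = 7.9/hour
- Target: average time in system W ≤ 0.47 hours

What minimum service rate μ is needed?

For M/M/1: W = 1/(μ-λ)
Need W ≤ 0.47, so 1/(μ-λ) ≤ 0.47
μ - λ ≥ 1/0.47 = 2.1277
μ ≥ 7.9 + 2.1277 = 10.0277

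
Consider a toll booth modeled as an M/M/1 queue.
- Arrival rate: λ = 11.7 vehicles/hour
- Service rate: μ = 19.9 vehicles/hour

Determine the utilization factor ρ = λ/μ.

Server utilization: ρ = λ/μ
ρ = 11.7/19.9 = 0.5879
The server is busy 58.79% of the time.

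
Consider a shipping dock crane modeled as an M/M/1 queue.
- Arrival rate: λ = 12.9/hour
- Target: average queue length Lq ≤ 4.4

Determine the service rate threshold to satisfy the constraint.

For M/M/1: Lq = λ²/(μ(μ-λ))
Need Lq ≤ 4.4, i.e. μ(μ-λ) ≥ λ²/4.4
μ² - 12.9μ - 166.41/4.4 ≥ 0  →  μ² - 12.9μ - 37.82045 ≥ 0
Quadratic formula (positive root): μ = [λ + √(λ² + 4×37.82045)]/2
Discriminant: 166.41 + 4×37.82045 = 317.6918, √317.6918 = 17.8239
μ ≥ (12.9 + 17.8239)/2 = 15.3620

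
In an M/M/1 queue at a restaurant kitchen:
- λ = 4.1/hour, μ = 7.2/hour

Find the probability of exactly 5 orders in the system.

ρ = λ/μ = 4.1/7.2 = 0.56944
P(n) = (1-ρ)ρⁿ
P(5) = (1-0.56944) × 0.56944^5
P(5) = 0.4306 × 0.05987
P(5) = 0.02578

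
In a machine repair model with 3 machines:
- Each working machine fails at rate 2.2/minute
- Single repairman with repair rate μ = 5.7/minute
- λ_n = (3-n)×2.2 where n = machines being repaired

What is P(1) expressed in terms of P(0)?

P(1)/P(0) = ∏_{i=0}^{1-1} λ_i/μ_{i+1}
= (3-0)×2.2/5.7
= 1.1579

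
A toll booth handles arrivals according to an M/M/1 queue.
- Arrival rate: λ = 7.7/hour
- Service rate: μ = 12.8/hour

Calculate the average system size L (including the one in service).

ρ = λ/μ = 7.7/12.8 = 0.6016
For M/M/1: L = λ/(μ-λ)
L = 7.7/(12.8-7.7) = 7.7/5.10
L = 1.5098 vehicles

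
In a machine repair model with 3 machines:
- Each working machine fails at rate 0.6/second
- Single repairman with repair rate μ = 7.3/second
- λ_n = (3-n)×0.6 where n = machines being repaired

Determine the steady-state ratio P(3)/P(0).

P(3)/P(0) = ∏_{i=0}^{3-1} λ_i/μ_{i+1}
= (3-0)×0.6/7.3 × (3-1)×0.6/7.3 × (3-2)×0.6/7.3
= 0.003331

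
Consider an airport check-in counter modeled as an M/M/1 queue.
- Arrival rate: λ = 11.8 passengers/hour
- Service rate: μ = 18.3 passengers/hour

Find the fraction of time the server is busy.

Server utilization: ρ = λ/μ
ρ = 11.8/18.3 = 0.6448
The server is busy 64.48% of the time.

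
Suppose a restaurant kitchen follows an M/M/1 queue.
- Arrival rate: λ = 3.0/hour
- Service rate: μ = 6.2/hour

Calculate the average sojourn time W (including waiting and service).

First, compute utilization: ρ = λ/μ = 3.0/6.2 = 0.4839
For M/M/1: W = 1/(μ-λ)
W = 1/(6.2-3.0) = 1/3.20
W = 0.3125 hours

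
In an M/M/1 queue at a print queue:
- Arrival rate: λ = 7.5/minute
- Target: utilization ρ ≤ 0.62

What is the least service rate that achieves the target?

ρ = λ/μ, so μ = λ/ρ
μ ≥ 7.5/0.62 = 12.0968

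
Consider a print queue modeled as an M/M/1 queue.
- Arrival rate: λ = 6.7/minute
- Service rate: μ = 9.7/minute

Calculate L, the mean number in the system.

ρ = λ/μ = 6.7/9.7 = 0.6907
For M/M/1: L = λ/(μ-λ)
L = 6.7/(9.7-6.7) = 6.7/3.00
L = 2.2333 jobs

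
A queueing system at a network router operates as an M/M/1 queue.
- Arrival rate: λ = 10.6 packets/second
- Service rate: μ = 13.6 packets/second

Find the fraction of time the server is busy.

Server utilization: ρ = λ/μ
ρ = 10.6/13.6 = 0.7794
The server is busy 77.94% of the time.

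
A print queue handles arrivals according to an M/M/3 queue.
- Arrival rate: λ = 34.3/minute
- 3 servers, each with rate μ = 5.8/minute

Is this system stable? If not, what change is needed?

Stability requires ρ = λ/(cμ) < 1
ρ = 34.3/(3 × 5.8) = 34.3/17.40 = 1.9713
Since 1.9713 ≥ 1, the system is UNSTABLE.
Need c > λ/μ = 34.3/5.8 = 5.91.
Minimum servers needed: c = 6.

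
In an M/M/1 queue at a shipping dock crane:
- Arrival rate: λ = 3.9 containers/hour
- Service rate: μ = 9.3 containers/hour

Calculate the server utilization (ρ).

Server utilization: ρ = λ/μ
ρ = 3.9/9.3 = 0.4194
The server is busy 41.94% of the time.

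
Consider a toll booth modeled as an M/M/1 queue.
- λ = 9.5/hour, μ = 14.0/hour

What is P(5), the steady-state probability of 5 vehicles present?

ρ = λ/μ = 9.5/14.0 = 0.67857
P(n) = (1-ρ)ρⁿ
P(5) = (1-0.67857) × 0.67857^5
P(5) = 0.32143 × 0.14387
P(5) = 0.04624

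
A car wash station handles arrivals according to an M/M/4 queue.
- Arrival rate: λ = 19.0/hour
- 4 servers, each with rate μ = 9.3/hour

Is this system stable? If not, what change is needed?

Stability requires ρ = λ/(cμ) < 1
ρ = 19.0/(4 × 9.3) = 19.0/37.20 = 0.5108
Since 0.5108 < 1, the system is STABLE.
The servers are busy 51.08% of the time.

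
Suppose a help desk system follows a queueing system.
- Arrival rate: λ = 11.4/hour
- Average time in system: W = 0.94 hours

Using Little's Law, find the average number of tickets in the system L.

Little's Law: L = λW
L = 11.4 × 0.94 = 10.7160 tickets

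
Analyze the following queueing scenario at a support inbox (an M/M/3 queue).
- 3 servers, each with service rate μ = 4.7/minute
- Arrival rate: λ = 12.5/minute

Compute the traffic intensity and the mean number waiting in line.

Traffic intensity: ρ = λ/(cμ) = 12.5/(3×4.7) = 0.8865
Since ρ = 0.8865 < 1, system is stable.
Offered load a = λ/μ = cρ = 12.5/4.7 = 2.6596
P₀ = [ Σₙ₌₀^2 aⁿ/n! + a^3/(3!(1-ρ)) ]⁻¹
Σ = a^0/0! + a^1/1! + a^2/2! = 1.00000 + 2.65957 + 3.53667 = 7.1962
a^3/(3!(1-ρ)) = 18.81206/(6 × 0.1134752) = 27.6302
P₀ = 1/(7.1962 + 27.6302) = 0.02871
Lq = P₀·a^3·ρ / (3!(1-ρ)²) = 0.0287138 × 18.8121 × 0.886525 / (6 × 0.0128766) = 6.1982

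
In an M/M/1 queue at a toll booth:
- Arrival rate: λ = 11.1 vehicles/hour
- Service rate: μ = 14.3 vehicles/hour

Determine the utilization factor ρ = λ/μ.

Server utilization: ρ = λ/μ
ρ = 11.1/14.3 = 0.7762
The server is busy 77.62% of the time.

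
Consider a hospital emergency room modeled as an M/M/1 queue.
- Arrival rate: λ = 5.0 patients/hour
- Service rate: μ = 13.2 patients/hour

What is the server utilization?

Server utilization: ρ = λ/μ
ρ = 5.0/13.2 = 0.3788
The server is busy 37.88% of the time.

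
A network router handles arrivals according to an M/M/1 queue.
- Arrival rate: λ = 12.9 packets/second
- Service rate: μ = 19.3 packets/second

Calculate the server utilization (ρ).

Server utilization: ρ = λ/μ
ρ = 12.9/19.3 = 0.6684
The server is busy 66.84% of the time.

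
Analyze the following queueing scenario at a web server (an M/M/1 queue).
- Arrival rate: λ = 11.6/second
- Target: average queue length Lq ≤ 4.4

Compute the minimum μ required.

For M/M/1: Lq = λ²/(μ(μ-λ))
Need Lq ≤ 4.4, i.e. μ(μ-λ) ≥ λ²/4.4
μ² - 11.6μ - 134.56/4.4 ≥ 0  →  μ² - 11.6μ - 30.581818 ≥ 0
Quadratic formula (positive root): μ = [λ + √(λ² + 4×30.581818)]/2
Discriminant: 134.56 + 4×30.581818 = 256.88727, √256.88727 = 16.027703
μ ≥ (11.6 + 16.027703)/2 = 13.8139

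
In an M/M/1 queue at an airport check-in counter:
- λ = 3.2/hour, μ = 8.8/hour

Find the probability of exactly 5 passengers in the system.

ρ = λ/μ = 3.2/8.8 = 0.36364
P(n) = (1-ρ)ρⁿ
P(5) = (1-0.36364) × 0.36364^5
P(5) = 0.63636 × 0.0063586
P(5) = 0.004046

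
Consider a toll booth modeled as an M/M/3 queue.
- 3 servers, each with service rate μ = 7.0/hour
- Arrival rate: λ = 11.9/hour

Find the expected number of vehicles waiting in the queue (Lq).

Traffic intensity: ρ = λ/(cμ) = 11.9/(3×7.0) = 0.5667
Since ρ = 0.5667 < 1, system is stable.
Offered load a = λ/μ = cρ = 11.9/7.0 = 1.7000
P₀ = [ Σₙ₌₀^2 aⁿ/n! + a^3/(3!(1-ρ)) ]⁻¹
Σ = a^0/0! + a^1/1! + a^2/2! = 1.0000 + 1.7000 + 1.4450 = 4.1450
a^3/(3!(1-ρ)) = 4.9130/(6 × 0.43333) = 1.8896
P₀ = 1/(4.1450 + 1.8896) = 0.1657
Lq = P₀·a^3·ρ / (3!(1-ρ)²) = 0.16571 × 4.9130 × 0.56667 / (6 × 0.18778) = 0.4095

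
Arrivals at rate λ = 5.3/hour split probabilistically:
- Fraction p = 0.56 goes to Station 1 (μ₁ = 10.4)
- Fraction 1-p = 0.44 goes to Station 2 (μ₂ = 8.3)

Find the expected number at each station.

Effective rates: λ₁ = 5.3×0.56 = 2.968, λ₂ = 5.3×0.44 = 2.332
Station 1: ρ₁ = 2.968/10.4 = 0.2854, L₁ = ρ₁/(1-ρ₁) = 0.2854/(1-0.2854) = 0.3994
Station 2: ρ₂ = 2.332/8.3 = 0.2810, L₂ = ρ₂/(1-ρ₂) = 0.2810/(1-0.2810) = 0.3908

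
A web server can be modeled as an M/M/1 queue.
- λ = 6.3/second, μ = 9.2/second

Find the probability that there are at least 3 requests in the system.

ρ = λ/μ = 6.3/9.2 = 0.6848
P(N ≥ n) = ρⁿ
P(N ≥ 3) = 0.6848^3
P(N ≥ 3) = 0.3211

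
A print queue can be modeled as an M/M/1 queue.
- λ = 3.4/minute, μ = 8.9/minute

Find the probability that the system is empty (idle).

ρ = λ/μ = 3.4/8.9 = 0.3820
P(0) = 1 - ρ = 1 - 0.3820 = 0.6180
The server is idle 61.80% of the time.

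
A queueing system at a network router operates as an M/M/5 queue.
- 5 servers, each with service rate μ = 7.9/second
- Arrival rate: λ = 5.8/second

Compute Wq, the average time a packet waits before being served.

Traffic intensity: ρ = λ/(cμ) = 5.8/(5×7.9) = 0.1468
Since ρ = 0.1468 < 1, system is stable.
Offered load a = λ/μ = cρ = 5.8/7.9 = 0.7342
P₀ = [ Σₙ₌₀^4 aⁿ/n! + a^5/(5!(1-ρ)) ]⁻¹
Σ = a^0/0! + a^1/1! + a^2/2! + a^3/3! + a^4/4! = 1.00000 + 0.734177 + 0.269508 + 0.0659556 + 0.0121058 = 2.0817
a^5/(5!(1-ρ)) = 0.2133/(120 × 0.8532) = 0.002083
P₀ = 1/(2.0817 + 0.002083) = 0.4799
Lq = P₀·a^5·ρ / (5!(1-ρ)²) = 0.47989 × 0.21331 × 0.14684 / (120 × 0.72789) = 0.0001721
Wq = Lq/λ = 0.0001721/5.8 = 0.00002967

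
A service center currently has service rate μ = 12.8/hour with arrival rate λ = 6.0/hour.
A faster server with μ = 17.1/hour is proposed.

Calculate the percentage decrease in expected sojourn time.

System 1: ρ₁ = 6.0/12.8 = 0.4688, W₁ = 1/(12.8-6.0) = 0.14706
System 2: ρ₂ = 6.0/17.1 = 0.3509, W₂ = 1/(17.1-6.0) = 0.090090
Improvement: (W₁-W₂)/W₁ = (0.14706-0.090090)/0.14706 = 38.74%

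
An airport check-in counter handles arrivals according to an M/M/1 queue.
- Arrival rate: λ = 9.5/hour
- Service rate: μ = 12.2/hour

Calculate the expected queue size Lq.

ρ = λ/μ = 9.5/12.2 = 0.7787
For M/M/1: Lq = λ²/(μ(μ-λ))
Lq = 90.25/(12.2 × 2.70)
Lq = 2.7398 passengers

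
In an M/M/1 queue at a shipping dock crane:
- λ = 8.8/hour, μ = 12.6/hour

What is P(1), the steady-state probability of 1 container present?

ρ = λ/μ = 8.8/12.6 = 0.6984
P(n) = (1-ρ)ρⁿ
P(1) = (1-0.6984) × 0.6984^1
P(1) = 0.3016 × 0.6984
P(1) = 0.2106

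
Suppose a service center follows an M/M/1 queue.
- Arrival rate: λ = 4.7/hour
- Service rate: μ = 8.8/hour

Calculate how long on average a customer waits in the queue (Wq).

First, compute utilization: ρ = λ/μ = 4.7/8.8 = 0.5341
For M/M/1: Wq = λ/(μ(μ-λ))
Wq = 4.7/(8.8 × (8.8-4.7))
Wq = 4.7/(8.8 × 4.10)
Wq = 0.1303 hours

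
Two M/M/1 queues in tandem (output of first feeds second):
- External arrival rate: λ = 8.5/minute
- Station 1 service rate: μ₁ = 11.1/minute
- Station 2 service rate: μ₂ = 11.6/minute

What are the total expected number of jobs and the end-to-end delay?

By Jackson's theorem, each station behaves as independent M/M/1.
Station 1: ρ₁ = 8.5/11.1 = 0.7658, L₁ = ρ₁/(1-ρ₁) = λ/(μ₁-λ) = 8.5/2.60 = 3.26923
Station 2: ρ₂ = 8.5/11.6 = 0.7328, L₂ = ρ₂/(1-ρ₂) = λ/(μ₂-λ) = 8.5/3.10 = 2.74194
Total: L = L₁ + L₂ = 3.26923 + 2.74194 = 6.0112
W = L/λ = 6.0112/8.5 = 0.7072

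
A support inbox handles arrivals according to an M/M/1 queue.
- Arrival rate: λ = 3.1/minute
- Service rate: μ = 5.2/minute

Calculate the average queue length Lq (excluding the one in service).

ρ = λ/μ = 3.1/5.2 = 0.5962
For M/M/1: Lq = λ²/(μ(μ-λ))
Lq = 9.61/(5.2 × 2.10)
Lq = 0.8800 emails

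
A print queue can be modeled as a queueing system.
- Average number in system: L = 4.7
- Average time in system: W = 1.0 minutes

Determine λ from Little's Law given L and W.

Little's Law: L = λW, so λ = L/W
λ = 4.7/1.0 = 4.7000 jobs/minute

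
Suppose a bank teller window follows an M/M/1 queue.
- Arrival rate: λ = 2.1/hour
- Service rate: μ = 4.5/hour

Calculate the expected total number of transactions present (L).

ρ = λ/μ = 2.1/4.5 = 0.4667
For M/M/1: L = λ/(μ-λ)
L = 2.1/(4.5-2.1) = 2.1/2.40
L = 0.8750 transactions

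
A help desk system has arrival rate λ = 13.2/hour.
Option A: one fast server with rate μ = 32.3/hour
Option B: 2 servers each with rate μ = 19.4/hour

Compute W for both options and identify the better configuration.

Option A: single server μ = 32.3 (M/M/1)
  ρ_A = 13.2/32.3 = 0.4087
  W_A = 1/(μ-λ) = 1/(32.3-13.2) = 1/19.10 = 0.05236

Option B: 2 servers μ = 19.4 (M/M/2)
  ρ_B = λ/(cμ) = 13.2/(2×19.4) = 0.3402
  Offered load a = λ/μ = cρ = 13.2/19.4 = 0.6804
  P₀ = [ Σₙ₌₀^1 aⁿ/n! + a^2/(2!(1-ρ)) ]⁻¹
  Σ = a^0/0! + a^1/1! = 1.0000 + 0.6804 = 1.6804
  a^2/(2!(1-ρ)) = 0.46296/(2 × 0.65979) = 0.3508
  P₀ = 1/(1.6804 + 0.3508) = 0.4923
  Lq = P₀·a^2·ρ / (2!(1-ρ)²) = 0.49231 × 0.46296 × 0.34021 / (2 × 0.43533) = 0.08906
  Wq_B = Lq/λ = 0.089059/13.2 = 0.0067469
  W_B = Wq_B + 1/μ = 0.0067469 + 0.051546 = 0.05829

Since W_A = 0.05236 < W_B = 0.05829, Option A (single fast server) has the shorter time in system.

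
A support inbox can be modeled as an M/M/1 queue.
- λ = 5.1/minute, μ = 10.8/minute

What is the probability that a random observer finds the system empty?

ρ = λ/μ = 5.1/10.8 = 0.4722
P(0) = 1 - ρ = 1 - 0.4722 = 0.5278
The server is idle 52.78% of the time.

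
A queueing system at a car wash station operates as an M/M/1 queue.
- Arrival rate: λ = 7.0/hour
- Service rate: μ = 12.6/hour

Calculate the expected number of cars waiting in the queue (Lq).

ρ = λ/μ = 7.0/12.6 = 0.5556
For M/M/1: Lq = λ²/(μ(μ-λ))
Lq = 49.00/(12.6 × 5.60)
Lq = 0.6944 cars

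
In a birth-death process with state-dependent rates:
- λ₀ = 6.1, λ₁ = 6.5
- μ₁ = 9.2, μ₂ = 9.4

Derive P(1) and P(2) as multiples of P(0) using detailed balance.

Balance equations:
State 0: λ₀P₀ = μ₁P₁ → P₁ = (λ₀/μ₁)P₀ = (6.1/9.2)P₀ = 0.6630P₀
State 1: P₂ = (λ₀λ₁)/(μ₁μ₂)P₀ = (6.1×6.5)/(9.2×9.4)P₀ = 0.4585P₀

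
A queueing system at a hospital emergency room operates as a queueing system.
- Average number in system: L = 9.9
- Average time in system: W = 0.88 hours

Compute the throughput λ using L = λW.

Little's Law: L = λW, so λ = L/W
λ = 9.9/0.88 = 11.2500 patients/hour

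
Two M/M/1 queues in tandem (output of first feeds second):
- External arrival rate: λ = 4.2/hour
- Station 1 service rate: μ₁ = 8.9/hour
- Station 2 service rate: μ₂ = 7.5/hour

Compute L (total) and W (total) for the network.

By Jackson's theorem, each station behaves as independent M/M/1.
Station 1: ρ₁ = 4.2/8.9 = 0.4719, L₁ = ρ₁/(1-ρ₁) = λ/(μ₁-λ) = 4.2/4.70 = 0.8936
Station 2: ρ₂ = 4.2/7.5 = 0.5600, L₂ = ρ₂/(1-ρ₂) = λ/(μ₂-λ) = 4.2/3.30 = 1.2727
Total: L = L₁ + L₂ = 0.8936 + 1.2727 = 2.1663
W = L/λ = 2.1663/4.2 = 0.5158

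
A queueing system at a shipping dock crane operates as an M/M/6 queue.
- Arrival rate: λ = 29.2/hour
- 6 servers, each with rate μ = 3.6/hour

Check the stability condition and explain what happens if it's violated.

Stability requires ρ = λ/(cμ) < 1
ρ = 29.2/(6 × 3.6) = 29.2/21.60 = 1.3519
Since 1.3519 ≥ 1, the system is UNSTABLE.
Need c > λ/μ = 29.2/3.6 = 8.11.
Minimum servers needed: c = 9.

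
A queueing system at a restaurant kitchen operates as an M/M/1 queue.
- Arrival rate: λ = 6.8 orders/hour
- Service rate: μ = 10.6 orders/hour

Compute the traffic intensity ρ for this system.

Server utilization: ρ = λ/μ
ρ = 6.8/10.6 = 0.6415
The server is busy 64.15% of the time.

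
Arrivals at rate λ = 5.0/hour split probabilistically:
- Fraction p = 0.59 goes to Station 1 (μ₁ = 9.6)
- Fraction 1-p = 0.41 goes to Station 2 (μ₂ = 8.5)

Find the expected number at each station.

Effective rates: λ₁ = 5.0×0.59 = 2.95, λ₂ = 5.0×0.41 = 2.05
Station 1: ρ₁ = 2.95/9.6 = 0.3073, L₁ = ρ₁/(1-ρ₁) = 0.3073/(1-0.3073) = 0.4436
Station 2: ρ₂ = 2.05/8.5 = 0.24118, L₂ = ρ₂/(1-ρ₂) = 0.24118/(1-0.24118) = 0.3178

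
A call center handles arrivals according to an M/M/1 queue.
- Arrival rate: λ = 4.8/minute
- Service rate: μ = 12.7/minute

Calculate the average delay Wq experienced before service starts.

First, compute utilization: ρ = λ/μ = 4.8/12.7 = 0.3780
For M/M/1: Wq = λ/(μ(μ-λ))
Wq = 4.8/(12.7 × (12.7-4.8))
Wq = 4.8/(12.7 × 7.90)
Wq = 0.04784 minutes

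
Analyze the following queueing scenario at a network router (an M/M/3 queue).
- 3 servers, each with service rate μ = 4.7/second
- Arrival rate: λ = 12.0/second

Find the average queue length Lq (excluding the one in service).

Traffic intensity: ρ = λ/(cμ) = 12.0/(3×4.7) = 0.8511
Since ρ = 0.8511 < 1, system is stable.
Offered load a = λ/μ = cρ = 12.0/4.7 = 2.5532
P₀ = [ Σₙ₌₀^2 aⁿ/n! + a^3/(3!(1-ρ)) ]⁻¹
Σ = a^0/0! + a^1/1! + a^2/2! = 1.0000 + 2.5532 + 3.2594 = 6.8126
a^3/(3!(1-ρ)) = 16.6437/(6 × 0.148936) = 18.6251
P₀ = 1/(6.8126 + 18.6251) = 0.03931
Lq = P₀·a^3·ρ / (3!(1-ρ)²) = 0.039312 × 16.6437 × 0.85106 / (6 × 0.022182) = 4.1839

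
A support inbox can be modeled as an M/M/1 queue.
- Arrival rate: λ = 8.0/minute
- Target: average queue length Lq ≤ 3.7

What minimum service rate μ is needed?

For M/M/1: Lq = λ²/(μ(μ-λ))
Need Lq ≤ 3.7, i.e. μ(μ-λ) ≥ λ²/3.7
μ² - 8.0μ - 64.00/3.7 ≥ 0  →  μ² - 8.0μ - 17.2973 ≥ 0
Quadratic formula (positive root): μ = [λ + √(λ² + 4×17.2973)]/2
Discriminant: 64.00 + 4×17.2973 = 133.1892, √133.1892 = 11.5408
μ ≥ (8.0 + 11.5408)/2 = 9.7704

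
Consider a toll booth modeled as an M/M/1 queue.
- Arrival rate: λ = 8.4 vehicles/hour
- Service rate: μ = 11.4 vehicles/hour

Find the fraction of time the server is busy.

Server utilization: ρ = λ/μ
ρ = 8.4/11.4 = 0.7368
The server is busy 73.68% of the time.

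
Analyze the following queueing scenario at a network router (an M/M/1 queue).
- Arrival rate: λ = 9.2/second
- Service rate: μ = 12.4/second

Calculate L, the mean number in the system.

ρ = λ/μ = 9.2/12.4 = 0.7419
For M/M/1: L = λ/(μ-λ)
L = 9.2/(12.4-9.2) = 9.2/3.20
L = 2.8750 packets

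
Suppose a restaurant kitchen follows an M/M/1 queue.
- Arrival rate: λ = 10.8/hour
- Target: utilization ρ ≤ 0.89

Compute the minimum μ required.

ρ = λ/μ, so μ = λ/ρ
μ ≥ 10.8/0.89 = 12.1348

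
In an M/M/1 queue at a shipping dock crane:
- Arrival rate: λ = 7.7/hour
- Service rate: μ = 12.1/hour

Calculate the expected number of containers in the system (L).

ρ = λ/μ = 7.7/12.1 = 0.6364
For M/M/1: L = λ/(μ-λ)
L = 7.7/(12.1-7.7) = 7.7/4.40
L = 1.7500 containers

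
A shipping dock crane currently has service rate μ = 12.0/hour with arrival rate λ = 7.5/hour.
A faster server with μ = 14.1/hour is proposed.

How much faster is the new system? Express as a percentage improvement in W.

System 1: ρ₁ = 7.5/12.0 = 0.6250, W₁ = 1/(12.0-7.5) = 0.2222
System 2: ρ₂ = 7.5/14.1 = 0.5319, W₂ = 1/(14.1-7.5) = 0.1515
Improvement: (W₁-W₂)/W₁ = (0.2222-0.1515)/0.2222 = 31.82%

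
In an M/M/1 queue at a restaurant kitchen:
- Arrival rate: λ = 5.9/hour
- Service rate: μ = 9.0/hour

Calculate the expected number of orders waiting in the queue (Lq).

ρ = λ/μ = 5.9/9.0 = 0.6556
For M/M/1: Lq = λ²/(μ(μ-λ))
Lq = 34.81/(9.0 × 3.10)
Lq = 1.2477 orders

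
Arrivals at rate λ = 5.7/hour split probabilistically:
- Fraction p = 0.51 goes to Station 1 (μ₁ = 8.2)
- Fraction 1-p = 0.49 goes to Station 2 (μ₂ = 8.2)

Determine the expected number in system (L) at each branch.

Effective rates: λ₁ = 5.7×0.51 = 2.907, λ₂ = 5.7×0.49 = 2.793
Station 1: ρ₁ = 2.907/8.2 = 0.3545, L₁ = ρ₁/(1-ρ₁) = 0.3545/(1-0.3545) = 0.5492
Station 2: ρ₂ = 2.793/8.2 = 0.34061, L₂ = ρ₂/(1-ρ₂) = 0.34061/(1-0.34061) = 0.5166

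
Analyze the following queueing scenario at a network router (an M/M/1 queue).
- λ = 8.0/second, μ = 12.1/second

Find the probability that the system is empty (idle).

ρ = λ/μ = 8.0/12.1 = 0.6612
P(0) = 1 - ρ = 1 - 0.6612 = 0.3388
The server is idle 33.88% of the time.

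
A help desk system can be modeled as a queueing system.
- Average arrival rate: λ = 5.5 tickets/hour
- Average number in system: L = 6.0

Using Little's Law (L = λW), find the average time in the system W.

Little's Law: L = λW, so W = L/λ
W = 6.0/5.5 = 1.0909 hours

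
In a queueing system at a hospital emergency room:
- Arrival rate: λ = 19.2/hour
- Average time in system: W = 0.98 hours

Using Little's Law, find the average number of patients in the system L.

Little's Law: L = λW
L = 19.2 × 0.98 = 18.8160 patients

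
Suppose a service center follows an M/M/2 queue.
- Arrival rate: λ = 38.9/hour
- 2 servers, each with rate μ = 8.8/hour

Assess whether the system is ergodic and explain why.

Stability requires ρ = λ/(cμ) < 1
ρ = 38.9/(2 × 8.8) = 38.9/17.60 = 2.2102
Since 2.2102 ≥ 1, the system is UNSTABLE.
Need c > λ/μ = 38.9/8.8 = 4.42.
Minimum servers needed: c = 5.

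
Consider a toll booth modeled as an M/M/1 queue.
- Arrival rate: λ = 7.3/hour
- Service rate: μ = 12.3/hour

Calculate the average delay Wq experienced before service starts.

First, compute utilization: ρ = λ/μ = 7.3/12.3 = 0.5935
For M/M/1: Wq = λ/(μ(μ-λ))
Wq = 7.3/(12.3 × (12.3-7.3))
Wq = 7.3/(12.3 × 5.00)
Wq = 0.1187 hours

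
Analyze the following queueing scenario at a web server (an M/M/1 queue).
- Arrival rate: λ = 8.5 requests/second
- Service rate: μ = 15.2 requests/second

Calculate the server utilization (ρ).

Server utilization: ρ = λ/μ
ρ = 8.5/15.2 = 0.5592
The server is busy 55.92% of the time.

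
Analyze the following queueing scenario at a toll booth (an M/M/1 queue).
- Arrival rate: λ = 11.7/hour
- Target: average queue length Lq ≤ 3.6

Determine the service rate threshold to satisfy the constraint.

For M/M/1: Lq = λ²/(μ(μ-λ))
Need Lq ≤ 3.6, i.e. μ(μ-λ) ≥ λ²/3.6
μ² - 11.7μ - 136.89/3.6 ≥ 0  →  μ² - 11.7μ - 38.0250 ≥ 0
Quadratic formula (positive root): μ = [λ + √(λ² + 4×38.0250)]/2
Discriminant: 136.89 + 4×38.0250 = 288.9900, √288.9900 = 16.99971
μ ≥ (11.7 + 16.99971)/2 = 14.3499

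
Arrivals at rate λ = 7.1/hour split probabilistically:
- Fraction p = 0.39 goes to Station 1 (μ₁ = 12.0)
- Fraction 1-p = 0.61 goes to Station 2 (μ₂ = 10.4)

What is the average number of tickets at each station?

Effective rates: λ₁ = 7.1×0.39 = 2.769, λ₂ = 7.1×0.61 = 4.331
Station 1: ρ₁ = 2.769/12.0 = 0.23075, L₁ = ρ₁/(1-ρ₁) = 0.23075/(1-0.23075) = 0.3000
Station 2: ρ₂ = 4.331/10.4 = 0.41644, L₂ = ρ₂/(1-ρ₂) = 0.41644/(1-0.41644) = 0.7136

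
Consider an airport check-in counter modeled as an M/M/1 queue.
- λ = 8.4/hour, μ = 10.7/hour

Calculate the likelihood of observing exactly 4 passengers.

ρ = λ/μ = 8.4/10.7 = 0.7850
P(n) = (1-ρ)ρⁿ
P(4) = (1-0.7850) × 0.7850^4
P(4) = 0.2150 × 0.3797
P(4) = 0.08164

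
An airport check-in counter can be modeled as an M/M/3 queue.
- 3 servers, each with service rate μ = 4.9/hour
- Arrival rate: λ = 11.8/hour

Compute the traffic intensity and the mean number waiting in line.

Traffic intensity: ρ = λ/(cμ) = 11.8/(3×4.9) = 0.8027
Since ρ = 0.8027 < 1, system is stable.
Offered load a = λ/μ = cρ = 11.8/4.9 = 2.4082
P₀ = [ Σₙ₌₀^2 aⁿ/n! + a^3/(3!(1-ρ)) ]⁻¹
Σ = a^0/0! + a^1/1! + a^2/2! = 1.0000 + 2.4082 + 2.8996 = 6.3078
a^3/(3!(1-ρ)) = 13.96554/(6 × 0.1972789) = 11.7985
P₀ = 1/(6.3078 + 11.7985) = 0.05523
Lq = P₀·a^3·ρ / (3!(1-ρ)²) = 0.055230 × 13.9655 × 0.80272 / (6 × 0.038919) = 2.6514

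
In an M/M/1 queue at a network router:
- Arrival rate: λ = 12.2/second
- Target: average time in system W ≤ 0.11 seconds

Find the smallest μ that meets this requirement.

For M/M/1: W = 1/(μ-λ)
Need W ≤ 0.11, so 1/(μ-λ) ≤ 0.11
μ - λ ≥ 1/0.11 = 9.0909
μ ≥ 12.2 + 9.0909 = 21.2909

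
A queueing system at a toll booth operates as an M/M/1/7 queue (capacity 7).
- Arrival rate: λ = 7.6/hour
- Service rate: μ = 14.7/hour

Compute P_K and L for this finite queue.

ρ = λ/μ = 7.6/14.7 = 0.5170
P₀ = (1-ρ)/(1-ρ^(K+1)) = (1-0.5170)/(1-0.5170^8) = 0.4830/0.9949 = 0.4855
P_K = P₀×ρ^K = 0.4855 × 0.5170^7 = 0.4855 × 0.009873 = 0.004793
Blocking probability P_7 = 0.004793 (0.48%)
L = ρ[1 - (K+1)ρ^K + Kρ^(K+1)] / [(1-ρ)(1-ρ^(K+1))]
L = 0.5170 × (1 - 8×0.0098727 + 7×0.0051042) / ((1 - 0.5170) × (1 - 0.0051042)) = 1.0294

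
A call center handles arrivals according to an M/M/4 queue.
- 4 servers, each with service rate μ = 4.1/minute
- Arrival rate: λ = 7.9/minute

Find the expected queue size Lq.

Traffic intensity: ρ = λ/(cμ) = 7.9/(4×4.1) = 0.4817
Since ρ = 0.4817 < 1, system is stable.
Offered load a = λ/μ = cρ = 7.9/4.1 = 1.9268
P₀ = [ Σₙ₌₀^3 aⁿ/n! + a^4/(4!(1-ρ)) ]⁻¹
Σ = a^0/0! + a^1/1! + a^2/2! + a^3/3! = 1.0000 + 1.9268 + 1.8563 + 1.1923 = 5.9754
a^4/(4!(1-ρ)) = 13.7839/(24 × 0.5183) = 1.1081
P₀ = 1/(5.9754 + 1.1081) = 0.1412
Lq = P₀·a^4·ρ / (4!(1-ρ)²) = 0.1412 × 13.7839 × 0.4817 / (24 × 0.2686) = 0.1454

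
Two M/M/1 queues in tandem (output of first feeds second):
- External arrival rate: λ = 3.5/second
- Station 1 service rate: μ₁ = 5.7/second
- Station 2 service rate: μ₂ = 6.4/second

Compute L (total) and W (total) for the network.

By Jackson's theorem, each station behaves as independent M/M/1.
Station 1: ρ₁ = 3.5/5.7 = 0.6140, L₁ = ρ₁/(1-ρ₁) = λ/(μ₁-λ) = 3.5/2.20 = 1.5909
Station 2: ρ₂ = 3.5/6.4 = 0.5469, L₂ = ρ₂/(1-ρ₂) = λ/(μ₂-λ) = 3.5/2.90 = 1.2069
Total: L = L₁ + L₂ = 1.5909 + 1.2069 = 2.7978
W = L/λ = 2.7978/3.5 = 0.7994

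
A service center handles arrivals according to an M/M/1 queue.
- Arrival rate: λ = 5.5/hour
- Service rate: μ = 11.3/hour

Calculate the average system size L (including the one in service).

ρ = λ/μ = 5.5/11.3 = 0.4867
For M/M/1: L = λ/(μ-λ)
L = 5.5/(11.3-5.5) = 5.5/5.80
L = 0.9483 customers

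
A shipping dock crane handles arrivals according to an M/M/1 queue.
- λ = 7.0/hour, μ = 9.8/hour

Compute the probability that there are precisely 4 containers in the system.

ρ = λ/μ = 7.0/9.8 = 0.71429
P(n) = (1-ρ)ρⁿ
P(4) = (1-0.71429) × 0.71429^4
P(4) = 0.2857 × 0.2603
P(4) = 0.07437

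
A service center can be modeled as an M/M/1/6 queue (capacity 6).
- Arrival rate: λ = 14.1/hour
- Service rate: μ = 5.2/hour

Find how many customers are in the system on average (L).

ρ = λ/μ = 14.1/5.2 = 2.7115
P₀ = (1-ρ)/(1-ρ^(K+1)) = (1-2.7115)/(1-2.7115^7) = -1.7115/-1076.6240 = 0.001590
P_K = P₀×ρ^K = 0.0015897 × 2.7115^6 = 0.0015897 × 397.4273 = 0.6318
L = ρ[1 - (K+1)ρ^K + Kρ^(K+1)] / [(1-ρ)(1-ρ^(K+1))]
L = 2.7115 × (1 - 7×397.4273 + 6×1077.6240) / ((1 - 2.7115) × (1 - 1077.6240)) = 5.4222 customers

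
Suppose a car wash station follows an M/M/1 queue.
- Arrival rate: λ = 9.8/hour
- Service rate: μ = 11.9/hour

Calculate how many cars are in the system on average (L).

ρ = λ/μ = 9.8/11.9 = 0.8235
For M/M/1: L = λ/(μ-λ)
L = 9.8/(11.9-9.8) = 9.8/2.10
L = 4.6667 cars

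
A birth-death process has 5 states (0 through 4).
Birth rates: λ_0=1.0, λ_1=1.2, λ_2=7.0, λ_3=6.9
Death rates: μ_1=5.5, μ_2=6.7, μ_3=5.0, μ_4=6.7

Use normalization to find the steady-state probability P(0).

Ratios P(n)/P(0) = (λ₀···λₙ₋₁)/(μ₁···μₙ):
P(1)/P(0) = (1.0)/(5.5) = 0.1818
P(2)/P(0) = (1.0×1.2)/(5.5×6.7) = 0.03256
P(3)/P(0) = (1.0×1.2×7.0)/(5.5×6.7×5.0) = 0.04559
P(4)/P(0) = (1.0×1.2×7.0×6.9)/(5.5×6.7×5.0×6.7) = 0.04695

Normalization: ∑ P(n) = 1
P(0) × (1.0000 + 0.1818 + 0.03256 + 0.04559 + 0.04695) = 1
P(0) × 1.3069 = 1
P(0) = 1/1.3069 = 0.7652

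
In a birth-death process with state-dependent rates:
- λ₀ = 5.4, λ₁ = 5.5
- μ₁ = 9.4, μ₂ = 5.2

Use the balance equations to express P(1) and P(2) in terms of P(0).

Balance equations:
State 0: λ₀P₀ = μ₁P₁ → P₁ = (λ₀/μ₁)P₀ = (5.4/9.4)P₀ = 0.5745P₀
State 1: P₂ = (λ₀λ₁)/(μ₁μ₂)P₀ = (5.4×5.5)/(9.4×5.2)P₀ = 0.6076P₀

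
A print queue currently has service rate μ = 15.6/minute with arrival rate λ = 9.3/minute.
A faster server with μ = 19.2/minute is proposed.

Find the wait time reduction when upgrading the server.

System 1: ρ₁ = 9.3/15.6 = 0.5962, W₁ = 1/(15.6-9.3) = 0.1587
System 2: ρ₂ = 9.3/19.2 = 0.4844, W₂ = 1/(19.2-9.3) = 0.1010
Improvement: (W₁-W₂)/W₁ = (0.1587-0.1010)/0.1587 = 36.36%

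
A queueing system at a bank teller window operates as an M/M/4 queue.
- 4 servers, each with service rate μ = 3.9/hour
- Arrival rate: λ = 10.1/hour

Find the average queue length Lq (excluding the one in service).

Traffic intensity: ρ = λ/(cμ) = 10.1/(4×3.9) = 0.6474
Since ρ = 0.6474 < 1, system is stable.
Offered load a = λ/μ = cρ = 10.1/3.9 = 2.5897
P₀ = [ Σₙ₌₀^3 aⁿ/n! + a^4/(4!(1-ρ)) ]⁻¹
Σ = a^0/0! + a^1/1! + a^2/2! + a^3/3! = 1.0000 + 2.5897 + 3.3534 + 2.8948 = 9.8379
a^4/(4!(1-ρ)) = 44.9808/(24 × 0.352564) = 5.3159
P₀ = 1/(9.8379 + 5.3159) = 0.06599
Lq = P₀·a^4·ρ / (4!(1-ρ)²) = 0.06599 × 44.9808 × 0.6474 / (24 × 0.1243) = 0.6442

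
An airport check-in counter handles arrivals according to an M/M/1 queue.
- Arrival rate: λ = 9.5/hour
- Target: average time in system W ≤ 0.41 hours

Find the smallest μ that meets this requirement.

For M/M/1: W = 1/(μ-λ)
Need W ≤ 0.41, so 1/(μ-λ) ≤ 0.41
μ - λ ≥ 1/0.41 = 2.4390
μ ≥ 9.5 + 2.4390 = 11.9390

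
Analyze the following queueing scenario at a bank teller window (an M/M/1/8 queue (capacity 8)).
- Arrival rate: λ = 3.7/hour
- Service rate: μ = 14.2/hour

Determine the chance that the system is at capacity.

ρ = λ/μ = 3.7/14.2 = 0.26056
P₀ = (1-ρ)/(1-ρ^(K+1)) = (1-0.26056)/(1-0.26056^9) = 0.7394/1.0000 = 0.7394
P_K = P₀×ρ^K = 0.7394 × 0.26056^8 = 0.7394 × 0.00002125 = 0.00001571
Blocking probability = 0.001571%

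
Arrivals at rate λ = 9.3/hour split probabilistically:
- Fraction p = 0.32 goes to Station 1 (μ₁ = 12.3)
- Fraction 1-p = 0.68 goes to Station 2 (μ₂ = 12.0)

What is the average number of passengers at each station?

Effective rates: λ₁ = 9.3×0.32 = 2.976, λ₂ = 9.3×0.68 = 6.324
Station 1: ρ₁ = 2.976/12.3 = 0.24195, L₁ = ρ₁/(1-ρ₁) = 0.24195/(1-0.24195) = 0.3192
Station 2: ρ₂ = 6.324/12.0 = 0.5270, L₂ = ρ₂/(1-ρ₂) = 0.5270/(1-0.5270) = 1.1142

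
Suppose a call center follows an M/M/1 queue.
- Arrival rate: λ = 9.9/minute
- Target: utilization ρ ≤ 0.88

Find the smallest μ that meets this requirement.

ρ = λ/μ, so μ = λ/ρ
μ ≥ 9.9/0.88 = 11.2500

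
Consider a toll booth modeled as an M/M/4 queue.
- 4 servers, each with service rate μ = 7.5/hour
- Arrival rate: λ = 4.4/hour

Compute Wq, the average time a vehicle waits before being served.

Traffic intensity: ρ = λ/(cμ) = 4.4/(4×7.5) = 0.1467
Since ρ = 0.1467 < 1, system is stable.
Offered load a = λ/μ = cρ = 4.4/7.5 = 0.5867
P₀ = [ Σₙ₌₀^3 aⁿ/n! + a^4/(4!(1-ρ)) ]⁻¹
Σ = a^0/0! + a^1/1! + a^2/2! + a^3/3! = 1.0000 + 0.58667 + 0.17209 + 0.033653 = 1.7924
a^4/(4!(1-ρ)) = 0.11846/(24 × 0.85333) = 0.005784
P₀ = 1/(1.7924 + 0.005784) = 0.5561
Lq = P₀·a^4·ρ / (4!(1-ρ)²) = 0.55611 × 0.11846 × 0.14667 / (24 × 0.72818) = 0.0005529
Wq = Lq/λ = 0.00055286/4.4 = 0.0001256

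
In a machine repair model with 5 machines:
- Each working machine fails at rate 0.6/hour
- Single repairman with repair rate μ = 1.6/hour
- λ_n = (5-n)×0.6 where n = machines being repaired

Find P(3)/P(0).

P(3)/P(0) = ∏_{i=0}^{3-1} λ_i/μ_{i+1}
= (5-0)×0.6/1.6 × (5-1)×0.6/1.6 × (5-2)×0.6/1.6
= 3.1641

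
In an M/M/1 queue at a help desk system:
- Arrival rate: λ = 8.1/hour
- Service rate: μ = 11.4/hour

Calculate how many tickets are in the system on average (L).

ρ = λ/μ = 8.1/11.4 = 0.7105
For M/M/1: L = λ/(μ-λ)
L = 8.1/(11.4-8.1) = 8.1/3.30
L = 2.4545 tickets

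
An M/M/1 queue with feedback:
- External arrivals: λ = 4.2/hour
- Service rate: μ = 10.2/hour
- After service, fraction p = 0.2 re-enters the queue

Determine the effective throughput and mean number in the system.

Effective arrival rate: λ_eff = λ/(1-p) = 4.2/(1-0.2) = 4.2/0.80 = 5.2500
ρ = λ_eff/μ = 5.2500/10.2 = 0.5147
L = ρ/(1-ρ) = 0.5147/(1-0.5147) = 1.0606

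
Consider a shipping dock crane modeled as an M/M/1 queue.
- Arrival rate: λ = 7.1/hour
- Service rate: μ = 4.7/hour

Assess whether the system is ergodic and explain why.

Stability requires ρ = λ/(cμ) < 1
ρ = 7.1/(1 × 4.7) = 7.1/4.70 = 1.5106
Since 1.5106 ≥ 1, the system is UNSTABLE.
Queue grows without bound. Need μ > λ = 7.1.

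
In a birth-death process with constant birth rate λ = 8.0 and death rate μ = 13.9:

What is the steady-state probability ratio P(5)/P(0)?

For constant rates: P(n)/P(0) = (λ/μ)^n
P(5)/P(0) = (8.0/13.9)^5 = 0.57554^5 = 0.06315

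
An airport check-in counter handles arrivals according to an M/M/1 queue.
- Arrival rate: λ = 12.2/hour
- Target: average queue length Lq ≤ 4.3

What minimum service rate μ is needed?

For M/M/1: Lq = λ²/(μ(μ-λ))
Need Lq ≤ 4.3, i.e. μ(μ-λ) ≥ λ²/4.3
μ² - 12.2μ - 148.84/4.3 ≥ 0  →  μ² - 12.2μ - 34.61395 ≥ 0
Quadratic formula (positive root): μ = [λ + √(λ² + 4×34.61395)]/2
Discriminant: 148.84 + 4×34.61395 = 287.2958, √287.2958 = 16.9498
μ ≥ (12.2 + 16.9498)/2 = 14.5749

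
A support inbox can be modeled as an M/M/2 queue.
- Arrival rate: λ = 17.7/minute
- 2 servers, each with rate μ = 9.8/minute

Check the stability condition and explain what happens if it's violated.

Stability requires ρ = λ/(cμ) < 1
ρ = 17.7/(2 × 9.8) = 17.7/19.60 = 0.9031
Since 0.9031 < 1, the system is STABLE.
The servers are busy 90.31% of the time.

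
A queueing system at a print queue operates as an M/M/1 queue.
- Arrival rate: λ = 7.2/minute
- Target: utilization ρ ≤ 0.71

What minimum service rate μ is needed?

ρ = λ/μ, so μ = λ/ρ
μ ≥ 7.2/0.71 = 10.1408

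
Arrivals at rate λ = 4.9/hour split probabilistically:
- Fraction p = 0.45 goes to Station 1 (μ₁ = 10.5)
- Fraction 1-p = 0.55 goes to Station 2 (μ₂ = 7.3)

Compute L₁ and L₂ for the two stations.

Effective rates: λ₁ = 4.9×0.45 = 2.205, λ₂ = 4.9×0.55 = 2.695
Station 1: ρ₁ = 2.205/10.5 = 0.2100, L₁ = ρ₁/(1-ρ₁) = 0.2100/(1-0.2100) = 0.2658
Station 2: ρ₂ = 2.695/7.3 = 0.36918, L₂ = ρ₂/(1-ρ₂) = 0.36918/(1-0.36918) = 0.5852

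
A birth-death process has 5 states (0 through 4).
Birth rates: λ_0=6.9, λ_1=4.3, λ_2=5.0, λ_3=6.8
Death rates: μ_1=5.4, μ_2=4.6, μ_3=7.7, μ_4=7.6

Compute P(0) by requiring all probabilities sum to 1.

Ratios P(n)/P(0) = (λ₀···λₙ₋₁)/(μ₁···μₙ):
P(1)/P(0) = (6.9)/(5.4) = 1.2778
P(2)/P(0) = (6.9×4.3)/(5.4×4.6) = 1.1944
P(3)/P(0) = (6.9×4.3×5.0)/(5.4×4.6×7.7) = 0.7756
P(4)/P(0) = (6.9×4.3×5.0×6.8)/(5.4×4.6×7.7×7.6) = 0.6940

Normalization: ∑ P(n) = 1
P(0) × (1.0000 + 1.2778 + 1.1944 + 0.7756 + 0.6940) = 1
P(0) × 4.9418 = 1
P(0) = 1/4.9418 = 0.2024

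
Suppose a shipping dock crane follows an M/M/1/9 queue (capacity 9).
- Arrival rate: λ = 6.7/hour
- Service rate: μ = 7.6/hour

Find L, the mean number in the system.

ρ = λ/μ = 6.7/7.6 = 0.88158
P₀ = (1-ρ)/(1-ρ^(K+1)) = (1-0.88158)/(1-0.88158^10) = 0.11842/0.71646 = 0.1653
P_K = P₀×ρ^K = 0.1653 × 0.88158^9 = 0.1653 × 0.3216 = 0.05316
L = ρ[1 - (K+1)ρ^K + Kρ^(K+1)] / [(1-ρ)(1-ρ^(K+1))]
L = 0.88158 × (1 - 10×0.321629 + 9×0.283542) / ((1 - 0.88158) × (1 - 0.283542)) = 3.4870 containers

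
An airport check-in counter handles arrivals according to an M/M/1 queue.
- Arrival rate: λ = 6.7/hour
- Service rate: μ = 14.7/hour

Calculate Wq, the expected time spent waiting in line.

First, compute utilization: ρ = λ/μ = 6.7/14.7 = 0.4558
For M/M/1: Wq = λ/(μ(μ-λ))
Wq = 6.7/(14.7 × (14.7-6.7))
Wq = 6.7/(14.7 × 8.00)
Wq = 0.05697 hours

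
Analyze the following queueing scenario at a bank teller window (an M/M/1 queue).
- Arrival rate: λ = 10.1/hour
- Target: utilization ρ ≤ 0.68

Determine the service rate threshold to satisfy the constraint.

ρ = λ/μ, so μ = λ/ρ
μ ≥ 10.1/0.68 = 14.8529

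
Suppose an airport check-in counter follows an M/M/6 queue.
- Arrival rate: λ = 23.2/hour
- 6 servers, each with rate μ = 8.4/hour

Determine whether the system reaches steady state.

Stability requires ρ = λ/(cμ) < 1
ρ = 23.2/(6 × 8.4) = 23.2/50.40 = 0.4603
Since 0.4603 < 1, the system is STABLE.
The servers are busy 46.03% of the time.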